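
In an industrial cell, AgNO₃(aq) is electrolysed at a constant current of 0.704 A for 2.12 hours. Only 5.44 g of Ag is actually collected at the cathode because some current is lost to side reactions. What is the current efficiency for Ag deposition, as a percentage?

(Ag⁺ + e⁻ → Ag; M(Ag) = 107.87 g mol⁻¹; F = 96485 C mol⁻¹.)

90.6 %

Q = I·t = 0.7040 × 7632.0 = 5373 C; n(e⁻) = 5373/96485 = 0.05569 mol.
Theoretical n(Ag) = n(e⁻)/1 = 0.05569 mol, i.e. m_theo = 0.05569 × 107.87 = 6.007 g.
Efficiency = m_actual / m_theo = 5.44 / 6.007 = 90.6 %.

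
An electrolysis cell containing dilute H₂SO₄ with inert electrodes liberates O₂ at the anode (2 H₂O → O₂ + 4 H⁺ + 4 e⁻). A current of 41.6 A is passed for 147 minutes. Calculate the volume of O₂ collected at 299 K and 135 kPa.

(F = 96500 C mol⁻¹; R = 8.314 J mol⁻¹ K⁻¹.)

17.5 L

Q = I·t = 41.60 A × 8820.0 s = 366900 C.
n(e⁻) = Q/F = 366900 / 96500 = 3.802 mol.
4 electrons are transferred per O₂ molecule, so n(O₂) = 3.802 / 4 = 0.9505 mol.
V = nRT/P = (0.9505 × 8.314 × 299) / (135 × 10³ Pa) = 0.0175 m³ = 17.5 L.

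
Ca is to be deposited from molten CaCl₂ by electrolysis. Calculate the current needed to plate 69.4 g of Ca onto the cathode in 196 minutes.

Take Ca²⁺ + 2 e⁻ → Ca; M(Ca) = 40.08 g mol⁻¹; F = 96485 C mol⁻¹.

28.4 A

n(Ca) = 69.4 / 40.08 = 1.732 mol.
n(e⁻) = 2 × 1.732 = 3.463 mol.
Q = n(e⁻)·F = 3.463 × 96485 = 334100 C.
I = Q/t = 334100 / 11760 s = 28.4 A.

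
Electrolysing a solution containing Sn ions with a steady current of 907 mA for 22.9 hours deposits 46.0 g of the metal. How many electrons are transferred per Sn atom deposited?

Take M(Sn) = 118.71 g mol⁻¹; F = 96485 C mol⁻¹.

2

Q = I·t = 0.9070 A × 82440 s = 74770 C, so n(e⁻) = 74770/96485 = 0.7750 mol.
n(Sn) deposited = 46.0 / 118.71 = 0.3875 mol.
Electrons per atom = n(e⁻)/n(Sn) = 0.7750 / 0.3875 = 2.00 ≈ 2, so the ion is Sn²⁺.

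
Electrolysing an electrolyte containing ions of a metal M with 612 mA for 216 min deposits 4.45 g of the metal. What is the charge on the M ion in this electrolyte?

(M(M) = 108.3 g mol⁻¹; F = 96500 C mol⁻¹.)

+2

Q = I·t = 0.6120 A × 12960 s = 7932 C, so n(e⁻) = 7932/96500 = 0.08219 mol.
n(M) deposited = 4.45 / 108.3 = 0.04109 mol.
Electrons per atom = n(e⁻)/n(M) = 0.08219 / 0.04109 = 2.00 ≈ 2, so the ion is M²⁺.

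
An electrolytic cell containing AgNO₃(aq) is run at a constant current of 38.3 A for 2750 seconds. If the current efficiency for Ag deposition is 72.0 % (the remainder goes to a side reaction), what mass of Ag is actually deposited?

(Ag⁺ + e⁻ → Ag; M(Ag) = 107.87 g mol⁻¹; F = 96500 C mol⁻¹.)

84.8 g

Q = I·t = 38.30 × 2750.0 = 105300 C.
n(e⁻) = 105300/96500 = 1.091 mol; theoretically n(Ag) = 1.091/1 = 1.091 mol, m_theo = 117.7 g.
At 72.0 % efficiency, m_actual = 0.720 × 117.7 = 84.8 g.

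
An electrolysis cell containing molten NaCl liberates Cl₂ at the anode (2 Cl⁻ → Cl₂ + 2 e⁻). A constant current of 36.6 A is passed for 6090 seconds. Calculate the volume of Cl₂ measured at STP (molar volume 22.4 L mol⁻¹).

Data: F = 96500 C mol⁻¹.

25.9 L

Q = I·t = 36.60 A × 6090.0 s = 222900 C.
n(e⁻) = Q/F = 222900 / 96500 = 2.310 mol.
2 electrons are transferred per Cl₂ molecule, so n(Cl₂) = 2.310 / 2 = 1.155 mol.
V = n × V_m = 1.155 × 22.4 = 25.9 L.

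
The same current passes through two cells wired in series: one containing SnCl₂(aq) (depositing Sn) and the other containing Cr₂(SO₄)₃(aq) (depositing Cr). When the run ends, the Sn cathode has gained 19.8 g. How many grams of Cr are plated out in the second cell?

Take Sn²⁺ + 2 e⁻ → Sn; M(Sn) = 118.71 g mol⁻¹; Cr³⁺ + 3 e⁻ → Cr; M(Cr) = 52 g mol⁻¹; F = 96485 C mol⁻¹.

5.78 g

n(Sn) = 19.8 / 118.71 = 0.1668 mol.
Since Sn²⁺ + 2 e⁻ → Sn, n(e⁻) passed = 2 × 0.1668 = 0.3336 mol.
Cells in series carry the same charge, so the same 0.3336 mol of electrons passes through cell 2.
Cr³⁺ + 3 e⁻ → Cr, so n(Cr) = 0.3336 / 3 = 0.1112 mol.
m(Cr) = 0.1112 × 52 = 5.78 g.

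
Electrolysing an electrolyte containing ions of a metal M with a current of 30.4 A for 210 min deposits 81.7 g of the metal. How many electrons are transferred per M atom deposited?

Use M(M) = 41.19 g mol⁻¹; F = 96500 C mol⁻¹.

2

Q = I·t = 30.40 A × 12600 s = 383000 C, so n(e⁻) = 383000/96500 = 3.969 mol.
n(M) deposited = 81.7 / 41.19 = 1.983 mol.
Electrons per atom = n(e⁻)/n(M) = 3.969 / 1.983 = 2.00 ≈ 2, so the ion is M²⁺.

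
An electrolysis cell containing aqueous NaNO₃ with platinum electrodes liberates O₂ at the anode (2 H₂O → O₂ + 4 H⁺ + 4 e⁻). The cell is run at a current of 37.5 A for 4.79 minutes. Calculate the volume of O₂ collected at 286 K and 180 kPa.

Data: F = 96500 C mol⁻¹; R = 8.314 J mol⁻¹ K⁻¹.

0.369 L

Q = I·t = 37.50 A × 287.40 s = 10780 C.
n(e⁻) = Q/F = 10780 / 96500 = 0.1117 mol.
4 electrons are transferred per O₂ molecule, so n(O₂) = 0.1117 / 4 = 0.02792 mol.
V = nRT/P = (0.02792 × 8.314 × 286) / (180 × 10³ Pa) = 3.69 × 10⁻⁴ m³ = 0.369 L.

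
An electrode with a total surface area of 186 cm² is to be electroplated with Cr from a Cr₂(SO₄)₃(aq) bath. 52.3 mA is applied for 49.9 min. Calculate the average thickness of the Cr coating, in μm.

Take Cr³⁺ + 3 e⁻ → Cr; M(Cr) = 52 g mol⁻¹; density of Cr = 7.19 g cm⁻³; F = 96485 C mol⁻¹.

0.210 μm

Q = I·t = 0.05230 × 2994.0 = 156.6 C; n(e⁻) = 0.001623 mol.
n(Cr) = n(e⁻)/3 = 0.0005410 mol, so m = 0.0005410 × 52 = 0.02813 g.
Volume = m/ρ = 0.02813 / 7.19 = 0.003912 cm³.
Thickness = V/A = 0.003912 / 186 = 2.10 × 10⁻⁵ cm = 0.210 μm.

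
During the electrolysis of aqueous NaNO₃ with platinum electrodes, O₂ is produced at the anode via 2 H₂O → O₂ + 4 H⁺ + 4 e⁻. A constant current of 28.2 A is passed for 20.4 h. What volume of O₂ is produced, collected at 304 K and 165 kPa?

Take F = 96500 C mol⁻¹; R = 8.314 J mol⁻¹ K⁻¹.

82.2 L

Q = I·t = 28.20 A × 73440 s = 2071000 C.
n(e⁻) = Q/F = 2071000 / 96500 = 21.46 mol.
4 electrons are transferred per O₂ molecule, so n(O₂) = 21.46 / 4 = 5.365 mol.
V = nRT/P = (5.365 × 8.314 × 304) / (165 × 10³ Pa) = 0.0822 m³ = 82.2 L.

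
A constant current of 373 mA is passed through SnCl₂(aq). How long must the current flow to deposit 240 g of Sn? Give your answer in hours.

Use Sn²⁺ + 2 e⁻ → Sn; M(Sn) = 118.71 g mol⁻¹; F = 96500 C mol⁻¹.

291 h

n(Sn) = m/M = 240 / 118.71 = 2.022 mol.
Each Sn atom requires 2 electrons, so n(e⁻) = 2 × 2.022 = 4.043 mol.
Q = n(e⁻)·F = 4.043 × 96500 = 390200 C.
t = Q/I = 390200 / 0.3730 A = 1046000 s = 291 h.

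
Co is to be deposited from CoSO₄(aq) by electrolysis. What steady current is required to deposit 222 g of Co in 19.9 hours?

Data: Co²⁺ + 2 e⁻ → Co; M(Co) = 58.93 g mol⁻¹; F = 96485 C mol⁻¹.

10.1 A

n(Co) = 222 / 58.93 = 3.767 mol.
n(e⁻) = 2 × 3.767 = 7.534 mol.
Q = n(e⁻)·F = 7.534 × 96485 = 727000 C.
I = Q/t = 727000 / 71640 s = 10.1 A.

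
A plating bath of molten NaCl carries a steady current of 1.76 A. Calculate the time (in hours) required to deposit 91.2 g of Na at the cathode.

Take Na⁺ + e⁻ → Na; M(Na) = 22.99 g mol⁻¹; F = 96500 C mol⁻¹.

n(Na) = m/M = 91.2 / 22.99 = 3.967 mol.
Each Na atom requires 1 electron, so n(e⁻) = 1 × 3.967 = 3.967 mol.
Q = n(e⁻)·F = 3.967 × 96500 = 382800 C.
t = Q/I = 382800 / 1.760 A = 217500 s = 60.4 h.

60.4 h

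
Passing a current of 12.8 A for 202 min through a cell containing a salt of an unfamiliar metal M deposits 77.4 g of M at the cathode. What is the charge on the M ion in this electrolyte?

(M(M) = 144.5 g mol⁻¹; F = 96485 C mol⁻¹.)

Q = I·t = 12.80 A × 12120 s = 155100 C, so n(e⁻) = 155100/96485 = 1.608 mol.
n(M) deposited = 77.4 / 144.5 = 0.5356 mol.
Electrons per atom = n(e⁻)/n(M) = 1.608 / 0.5356 = 3.00 ≈ 3, so the ion is M³⁺.

+3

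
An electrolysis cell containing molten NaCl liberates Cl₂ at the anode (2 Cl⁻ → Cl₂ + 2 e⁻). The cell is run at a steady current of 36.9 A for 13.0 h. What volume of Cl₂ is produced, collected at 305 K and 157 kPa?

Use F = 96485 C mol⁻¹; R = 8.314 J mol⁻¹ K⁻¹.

145 L

Q = I·t = 36.90 A × 46800 s = 1727000 C.
n(e⁻) = Q/F = 1727000 / 96485 = 17.90 mol.
2 electrons are transferred per Cl₂ molecule, so n(Cl₂) = 17.90 / 2 = 8.949 mol.
V = nRT/P = (8.949 × 8.314 × 305) / (157 × 10³ Pa) = 0.145 m³ = 145 L.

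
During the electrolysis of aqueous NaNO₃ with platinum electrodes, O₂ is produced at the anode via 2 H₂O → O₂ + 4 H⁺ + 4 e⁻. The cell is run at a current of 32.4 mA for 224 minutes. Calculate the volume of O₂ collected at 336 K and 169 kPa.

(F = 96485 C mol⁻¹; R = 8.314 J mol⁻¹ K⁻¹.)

Q = I·t = 0.03240 A × 13440 s = 435.5 C.
n(e⁻) = Q/F = 435.5 / 96485 = 0.004513 mol.
4 electrons are transferred per O₂ molecule, so n(O₂) = 0.004513 / 4 = 0.001128 mol.
V = nRT/P = (0.001128 × 8.314 × 336) / (169 × 10³ Pa) = 1.87 × 10⁻⁵ m³ = 0.0187 L.

0.0187 L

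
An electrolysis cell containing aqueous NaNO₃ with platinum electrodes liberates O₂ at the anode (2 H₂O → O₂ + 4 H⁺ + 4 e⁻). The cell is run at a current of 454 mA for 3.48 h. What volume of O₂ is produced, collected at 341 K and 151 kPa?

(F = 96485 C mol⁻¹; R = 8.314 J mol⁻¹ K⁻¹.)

Q = I·t = 0.4540 A × 12528 s = 5688 C.
n(e⁻) = Q/F = 5688 / 96485 = 0.05895 mol.
4 electrons are transferred per O₂ molecule, so n(O₂) = 0.05895 / 4 = 0.01474 mol.
V = nRT/P = (0.01474 × 8.314 × 341) / (151 × 10³ Pa) = 2.77 × 10⁻⁴ m³ = 0.277 L.

0.277 L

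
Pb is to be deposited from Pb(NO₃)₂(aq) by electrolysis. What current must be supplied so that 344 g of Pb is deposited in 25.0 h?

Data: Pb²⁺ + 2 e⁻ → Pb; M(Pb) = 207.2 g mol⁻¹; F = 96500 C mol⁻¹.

3.56 A

n(Pb) = 344 / 207.2 = 1.660 mol.
n(e⁻) = 2 × 1.660 = 3.320 mol.
Q = n(e⁻)·F = 3.320 × 96500 = 320400 C.
I = Q/t = 320400 / 90000 s = 3.56 A.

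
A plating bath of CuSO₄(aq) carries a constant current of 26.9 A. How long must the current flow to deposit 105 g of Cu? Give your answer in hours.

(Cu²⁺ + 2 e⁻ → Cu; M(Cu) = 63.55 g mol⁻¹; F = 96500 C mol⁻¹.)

n(Cu) = m/M = 105 / 63.55 = 1.652 mol.
Each Cu atom requires 2 electrons, so n(e⁻) = 2 × 1.652 = 3.304 mol.
Q = n(e⁻)·F = 3.304 × 96500 = 318900 C.
t = Q/I = 318900 / 26.90 A = 11850 s = 3.29 h.

3.29 h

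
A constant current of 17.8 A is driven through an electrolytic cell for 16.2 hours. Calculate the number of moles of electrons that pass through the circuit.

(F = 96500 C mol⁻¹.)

10.8 mol

Q = I·t = 17.80 A × 58320 s = 1038000 C.
n(e⁻) = Q/F = 1038000 / 96500 = 10.8 mol.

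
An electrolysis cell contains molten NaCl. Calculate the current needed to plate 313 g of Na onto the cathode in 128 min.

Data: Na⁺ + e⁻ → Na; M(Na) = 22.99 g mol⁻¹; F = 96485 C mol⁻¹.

171 A

n(Na) = 313 / 22.99 = 13.61 mol.
n(e⁻) = 1 × 13.61 = 13.61 mol.
Q = n(e⁻)·F = 13.61 × 96485 = 1314000 C.
I = Q/t = 1314000 / 7680.0 s = 171 A.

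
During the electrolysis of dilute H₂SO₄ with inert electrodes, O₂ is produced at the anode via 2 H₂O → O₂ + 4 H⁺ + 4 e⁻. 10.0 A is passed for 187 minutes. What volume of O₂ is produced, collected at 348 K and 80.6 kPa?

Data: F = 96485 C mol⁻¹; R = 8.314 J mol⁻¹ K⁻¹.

Q = I·t = 10.00 A × 11220 s = 112200 C.
n(e⁻) = Q/F = 112200 / 96485 = 1.163 mol.
4 electrons are transferred per O₂ molecule, so n(O₂) = 1.163 / 4 = 0.2907 mol.
V = nRT/P = (0.2907 × 8.314 × 348) / (80.6 × 10³ Pa) = 0.0104 m³ = 10.4 L.

10.4 L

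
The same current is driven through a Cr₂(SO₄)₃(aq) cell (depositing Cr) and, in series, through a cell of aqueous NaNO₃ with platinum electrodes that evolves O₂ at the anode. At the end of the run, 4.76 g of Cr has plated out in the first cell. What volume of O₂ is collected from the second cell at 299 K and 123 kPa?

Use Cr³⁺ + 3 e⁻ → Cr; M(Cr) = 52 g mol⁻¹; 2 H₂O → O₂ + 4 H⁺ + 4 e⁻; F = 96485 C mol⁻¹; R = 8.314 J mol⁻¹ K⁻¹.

n(Cr) = 4.76 / 52 = 0.09154 mol, so n(e⁻) = 3 × 0.09154 = 0.2746 mol.
The cells are in series, so the same 0.2746 mol of electrons passes through the second cell.
2 H₂O → O₂ + 4 H⁺ + 4 e⁻ — 4 mol e⁻ per mol O₂, so n(O₂) = 0.2746/4 = 0.06865 mol.
V = nRT/P = (0.06865 × 8.314 × 299) / (123 × 10³) = 0.00139 m³ = 1.39 L.

1.39 L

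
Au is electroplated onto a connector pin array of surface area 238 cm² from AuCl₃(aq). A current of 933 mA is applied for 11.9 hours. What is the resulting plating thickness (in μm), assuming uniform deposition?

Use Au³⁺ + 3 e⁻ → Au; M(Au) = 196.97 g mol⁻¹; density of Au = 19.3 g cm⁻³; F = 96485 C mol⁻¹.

59.2 μm

Q = I·t = 0.9330 × 42840 = 39970 C; n(e⁻) = 0.4143 mol.
n(Au) = n(e⁻)/3 = 0.1381 mol, so m = 0.1381 × 196.97 = 27.20 g.
Volume = m/ρ = 27.20 / 19.3 = 1.409 cm³.
Thickness = V/A = 1.409 / 238 = 0.00592 cm = 59.2 μm.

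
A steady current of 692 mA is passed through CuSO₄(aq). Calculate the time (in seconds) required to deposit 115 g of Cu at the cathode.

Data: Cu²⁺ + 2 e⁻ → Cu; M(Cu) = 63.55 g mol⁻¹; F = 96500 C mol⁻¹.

n(Cu) = m/M = 115 / 63.55 = 1.810 mol.
Each Cu atom requires 2 electrons, so n(e⁻) = 2 × 1.810 = 3.619 mol.
Q = n(e⁻)·F = 3.619 × 96500 = 349300 C.
t = Q/I = 349300 / 0.6920 A = 504700 s.

5.05 × 10⁵ s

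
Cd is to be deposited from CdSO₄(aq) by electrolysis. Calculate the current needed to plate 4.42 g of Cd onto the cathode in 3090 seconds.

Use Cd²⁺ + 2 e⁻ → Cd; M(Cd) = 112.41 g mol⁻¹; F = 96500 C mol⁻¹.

2.46 A

n(Cd) = 4.42 / 112.41 = 0.03932 mol.
n(e⁻) = 2 × 0.03932 = 0.07864 mol.
Q = n(e⁻)·F = 0.07864 × 96500 = 7589 C.
I = Q/t = 7589 / 3090.0 s = 2.46 A.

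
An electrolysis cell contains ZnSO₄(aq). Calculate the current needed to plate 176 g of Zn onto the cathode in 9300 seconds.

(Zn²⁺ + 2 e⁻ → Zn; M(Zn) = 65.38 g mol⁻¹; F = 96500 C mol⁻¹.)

55.9 A

n(Zn) = 176 / 65.38 = 2.692 mol.
n(e⁻) = 2 × 2.692 = 5.384 mol.
Q = n(e⁻)·F = 5.384 × 96500 = 519500 C.
I = Q/t = 519500 / 9300.0 s = 55.9 A.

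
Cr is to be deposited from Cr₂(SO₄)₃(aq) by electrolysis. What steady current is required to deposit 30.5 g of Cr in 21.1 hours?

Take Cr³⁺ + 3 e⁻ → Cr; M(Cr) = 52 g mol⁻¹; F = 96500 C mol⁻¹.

n(Cr) = 30.5 / 52 = 0.5865 mol.
n(e⁻) = 3 × 0.5865 = 1.760 mol.
Q = n(e⁻)·F = 1.760 × 96500 = 169800 C.
I = Q/t = 169800 / 75960 s = 2.24 A.

2.24 A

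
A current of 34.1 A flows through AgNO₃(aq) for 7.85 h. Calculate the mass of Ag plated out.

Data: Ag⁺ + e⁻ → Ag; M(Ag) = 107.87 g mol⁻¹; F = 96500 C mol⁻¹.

Q = I·t = 34.10 A × 28260 s = 963700 C.
n(e⁻) = Q/F = 963700 / 96500 = 9.986 mol.
Ag⁺ + e⁻ → Ag, so n(Ag) = n(e⁻)/1 = 9.986 mol.
m = n·M = 9.986 × 107.87 = 1080 g.

1080 g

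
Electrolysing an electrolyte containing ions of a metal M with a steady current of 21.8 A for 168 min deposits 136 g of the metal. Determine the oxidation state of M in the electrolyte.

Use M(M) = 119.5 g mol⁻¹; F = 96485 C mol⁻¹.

+2

Q = I·t = 21.80 A × 10080 s = 219700 C, so n(e⁻) = 219700/96485 = 2.277 mol.
n(M) deposited = 136 / 119.5 = 1.138 mol.
Electrons per atom = n(e⁻)/n(M) = 2.277 / 1.138 = 2.00 ≈ 2, so the ion is M²⁺.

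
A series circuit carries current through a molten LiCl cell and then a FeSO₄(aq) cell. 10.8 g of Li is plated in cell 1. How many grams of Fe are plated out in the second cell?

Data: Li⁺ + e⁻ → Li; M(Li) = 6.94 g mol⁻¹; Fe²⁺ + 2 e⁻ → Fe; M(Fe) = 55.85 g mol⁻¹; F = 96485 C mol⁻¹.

n(Li) = 10.8 / 6.94 = 1.556 mol.
Since Li⁺ + e⁻ → Li, n(e⁻) passed = 1 × 1.556 = 1.556 mol.
Cells in series carry the same charge, so the same 1.556 mol of electrons passes through cell 2.
Fe²⁺ + 2 e⁻ → Fe, so n(Fe) = 1.556 / 2 = 0.7781 mol.
m(Fe) = 0.7781 × 55.85 = 43.5 g.

43.5 g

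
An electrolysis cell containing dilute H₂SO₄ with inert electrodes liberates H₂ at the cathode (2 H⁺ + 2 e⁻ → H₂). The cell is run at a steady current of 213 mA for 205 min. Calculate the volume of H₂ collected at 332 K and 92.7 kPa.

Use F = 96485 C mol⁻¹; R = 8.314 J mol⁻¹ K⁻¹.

0.404 L

Q = I·t = 0.2130 A × 12300 s = 2620 C.
n(e⁻) = Q/F = 2620 / 96485 = 0.02715 mol.
2 electrons are transferred per H₂ molecule, so n(H₂) = 0.02715 / 2 = 0.01358 mol.
V = nRT/P = (0.01358 × 8.314 × 332) / (92.7 × 10³ Pa) = 4.04 × 10⁻⁴ m³ = 0.404 L.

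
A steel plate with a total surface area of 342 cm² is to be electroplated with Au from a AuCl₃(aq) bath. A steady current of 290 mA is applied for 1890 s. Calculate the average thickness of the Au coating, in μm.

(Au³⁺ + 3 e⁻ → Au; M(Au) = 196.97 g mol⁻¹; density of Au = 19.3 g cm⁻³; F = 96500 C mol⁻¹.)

0.565 μm

Q = I·t = 0.2900 × 1890.0 = 548.1 C; n(e⁻) = 0.005680 mol.
n(Au) = n(e⁻)/3 = 0.001893 mol, so m = 0.001893 × 196.97 = 0.3729 g.
Volume = m/ρ = 0.3729 / 19.3 = 0.01932 cm³.
Thickness = V/A = 0.01932 / 342 = 5.65 × 10⁻⁵ cm = 0.565 μm.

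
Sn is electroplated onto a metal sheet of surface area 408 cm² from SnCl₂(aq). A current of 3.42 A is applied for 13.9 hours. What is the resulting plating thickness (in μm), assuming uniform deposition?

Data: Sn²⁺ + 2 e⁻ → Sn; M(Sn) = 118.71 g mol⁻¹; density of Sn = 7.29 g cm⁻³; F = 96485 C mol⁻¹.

354 μm

Q = I·t = 3.420 × 50040 = 171100 C; n(e⁻) = 1.774 mol.
n(Sn) = n(e⁻)/2 = 0.8869 mol, so m = 0.8869 × 118.71 = 105.3 g.
Volume = m/ρ = 105.3 / 7.29 = 14.44 cm³.
Thickness = V/A = 14.44 / 408 = 0.0354 cm = 354 μm.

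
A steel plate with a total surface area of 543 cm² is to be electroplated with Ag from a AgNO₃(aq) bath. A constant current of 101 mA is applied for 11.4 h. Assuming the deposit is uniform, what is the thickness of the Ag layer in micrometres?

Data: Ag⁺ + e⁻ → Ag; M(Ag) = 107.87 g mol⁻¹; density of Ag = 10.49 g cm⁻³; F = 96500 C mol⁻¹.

8.13 μm

Q = I·t = 0.1010 × 41040 = 4145 C; n(e⁻) = 0.04295 mol.
n(Ag) = n(e⁻)/1 = 0.04295 mol, so m = 0.04295 × 107.87 = 4.633 g.
Volume = m/ρ = 4.633 / 10.49 = 0.4417 cm³.
Thickness = V/A = 0.4417 / 543 = 8.13 × 10⁻⁴ cm = 8.13 μm.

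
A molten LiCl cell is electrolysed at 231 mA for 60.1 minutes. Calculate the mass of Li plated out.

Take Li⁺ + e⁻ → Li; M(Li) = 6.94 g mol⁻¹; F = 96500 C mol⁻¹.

Q = I·t = 0.2310 A × 3606.0 s = 833.0 C.
n(e⁻) = Q/F = 833.0 / 96500 = 0.008632 mol.
Li⁺ + e⁻ → Li, so n(Li) = n(e⁻)/1 = 0.008632 mol.
m = n·M = 0.008632 × 6.94 = 0.0599 g.

0.0599 g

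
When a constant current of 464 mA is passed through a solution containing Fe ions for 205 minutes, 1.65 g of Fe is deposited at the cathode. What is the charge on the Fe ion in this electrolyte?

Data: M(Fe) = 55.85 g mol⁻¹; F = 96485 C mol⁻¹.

+2

Q = I·t = 0.4640 A × 12300 s = 5707 C, so n(e⁻) = 5707/96485 = 0.05915 mol.
n(Fe) deposited = 1.65 / 55.85 = 0.02954 mol.
Electrons per atom = n(e⁻)/n(Fe) = 0.05915 / 0.02954 = 2.00 ≈ 2, so the ion is Fe²⁺.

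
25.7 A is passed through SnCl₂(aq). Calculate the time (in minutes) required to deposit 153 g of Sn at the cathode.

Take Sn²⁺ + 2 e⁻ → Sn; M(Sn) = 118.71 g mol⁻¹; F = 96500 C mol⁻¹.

161 min

n(Sn) = m/M = 153 / 118.71 = 1.289 mol.
Each Sn atom requires 2 electrons, so n(e⁻) = 2 × 1.289 = 2.578 mol.
Q = n(e⁻)·F = 2.578 × 96500 = 248700 C.
t = Q/I = 248700 / 25.70 A = 9679 s = 161 min.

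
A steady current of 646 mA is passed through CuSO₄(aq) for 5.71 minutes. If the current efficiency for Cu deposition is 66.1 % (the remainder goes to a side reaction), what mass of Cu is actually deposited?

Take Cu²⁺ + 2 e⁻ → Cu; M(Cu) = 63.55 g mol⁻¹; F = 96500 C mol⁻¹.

0.0482 g

Q = I·t = 0.6460 × 342.60 = 221.3 C.
n(e⁻) = 221.3/96500 = 0.002293 mol; theoretically n(Cu) = 0.002293/2 = 0.001147 mol, m_theo = 0.07287 g.
At 66.1 % efficiency, m_actual = 0.661 × 0.07287 = 0.0482 g.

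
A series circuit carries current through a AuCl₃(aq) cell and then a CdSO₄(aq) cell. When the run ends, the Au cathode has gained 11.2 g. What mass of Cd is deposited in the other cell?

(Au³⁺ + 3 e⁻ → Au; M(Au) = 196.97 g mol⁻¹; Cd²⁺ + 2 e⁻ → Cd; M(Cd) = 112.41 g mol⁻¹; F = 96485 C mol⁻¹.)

9.59 g

n(Au) = 11.2 / 196.97 = 0.05686 mol.
Since Au³⁺ + 3 e⁻ → Au, n(e⁻) passed = 3 × 0.05686 = 0.1706 mol.
Cells in series carry the same charge, so the same 0.1706 mol of electrons passes through cell 2.
Cd²⁺ + 2 e⁻ → Cd, so n(Cd) = 0.1706 / 2 = 0.08529 mol.
m(Cd) = 0.08529 × 112.41 = 9.59 g.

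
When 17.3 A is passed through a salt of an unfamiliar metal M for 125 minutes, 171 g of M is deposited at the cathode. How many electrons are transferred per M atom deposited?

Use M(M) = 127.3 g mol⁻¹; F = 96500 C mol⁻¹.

Q = I·t = 17.30 A × 7500.0 s = 129800 C, so n(e⁻) = 129800/96500 = 1.345 mol.
n(M) deposited = 171 / 127.3 = 1.343 mol.
Electrons per atom = n(e⁻)/n(M) = 1.345 / 1.343 = 1.00 ≈ 1, so the ion is M⁺.

1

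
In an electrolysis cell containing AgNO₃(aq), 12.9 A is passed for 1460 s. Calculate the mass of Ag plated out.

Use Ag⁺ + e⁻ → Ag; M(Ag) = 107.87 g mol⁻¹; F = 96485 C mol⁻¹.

Q = I·t = 12.90 A × 1460.0 s = 18830 C.
n(e⁻) = Q/F = 18830 / 96485 = 0.1952 mol.
Ag⁺ + e⁻ → Ag, so n(Ag) = n(e⁻)/1 = 0.1952 mol.
m = n·M = 0.1952 × 107.87 = 21.1 g.

21.1 g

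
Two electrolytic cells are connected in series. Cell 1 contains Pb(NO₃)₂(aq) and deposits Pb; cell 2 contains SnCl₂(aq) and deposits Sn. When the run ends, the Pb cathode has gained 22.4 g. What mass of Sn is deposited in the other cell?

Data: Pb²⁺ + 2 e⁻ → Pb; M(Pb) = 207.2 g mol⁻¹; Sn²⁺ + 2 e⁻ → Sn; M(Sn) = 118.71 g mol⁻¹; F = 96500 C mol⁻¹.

n(Pb) = 22.4 / 207.2 = 0.1081 mol.
Since Pb²⁺ + 2 e⁻ → Pb, n(e⁻) passed = 2 × 0.1081 = 0.2162 mol.
Cells in series carry the same charge, so the same 0.2162 mol of electrons passes through cell 2.
Sn²⁺ + 2 e⁻ → Sn, so n(Sn) = 0.2162 / 2 = 0.1081 mol.
m(Sn) = 0.1081 × 118.71 = 12.8 g.

12.8 g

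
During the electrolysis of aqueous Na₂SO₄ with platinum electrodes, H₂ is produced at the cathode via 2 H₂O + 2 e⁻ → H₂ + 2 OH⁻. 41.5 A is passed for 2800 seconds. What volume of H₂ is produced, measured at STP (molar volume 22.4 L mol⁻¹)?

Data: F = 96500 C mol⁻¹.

13.5 L

Q = I·t = 41.50 A × 2800.0 s = 116200 C.
n(e⁻) = Q/F = 116200 / 96500 = 1.204 mol.
2 electrons are transferred per H₂ molecule, so n(H₂) = 1.204 / 2 = 0.6021 mol.
V = n × V_m = 0.6021 × 22.4 = 13.5 L.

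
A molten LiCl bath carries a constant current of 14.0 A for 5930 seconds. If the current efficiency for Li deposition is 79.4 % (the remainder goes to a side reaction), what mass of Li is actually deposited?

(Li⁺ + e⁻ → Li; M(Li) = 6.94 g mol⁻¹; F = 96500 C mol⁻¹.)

4.74 g

Q = I·t = 14.00 × 5930.0 = 83020 C.
n(e⁻) = 83020/96500 = 0.8603 mol; theoretically n(Li) = 0.8603/1 = 0.8603 mol, m_theo = 5.971 g.
At 79.4 % efficiency, m_actual = 0.794 × 5.971 = 4.74 g.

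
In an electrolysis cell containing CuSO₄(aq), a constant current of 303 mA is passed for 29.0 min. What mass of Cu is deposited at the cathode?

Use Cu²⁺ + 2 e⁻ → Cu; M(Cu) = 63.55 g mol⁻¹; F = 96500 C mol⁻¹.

0.174 g

Q = I·t = 0.3030 A × 1740.0 s = 527.2 C.
n(e⁻) = Q/F = 527.2 / 96500 = 0.005463 mol.
Cu²⁺ + 2 e⁻ → Cu, so n(Cu) = n(e⁻)/2 = 0.002732 mol.
m = n·M = 0.002732 × 63.55 = 0.174 g.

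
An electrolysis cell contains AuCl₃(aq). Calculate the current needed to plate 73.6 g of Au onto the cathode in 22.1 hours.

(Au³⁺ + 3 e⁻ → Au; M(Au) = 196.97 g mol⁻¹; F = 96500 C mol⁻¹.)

n(Au) = 73.6 / 196.97 = 0.3737 mol.
n(e⁻) = 3 × 0.3737 = 1.121 mol.
Q = n(e⁻)·F = 1.121 × 96500 = 108200 C.
I = Q/t = 108200 / 79560 s = 1.36 A.

1.36 A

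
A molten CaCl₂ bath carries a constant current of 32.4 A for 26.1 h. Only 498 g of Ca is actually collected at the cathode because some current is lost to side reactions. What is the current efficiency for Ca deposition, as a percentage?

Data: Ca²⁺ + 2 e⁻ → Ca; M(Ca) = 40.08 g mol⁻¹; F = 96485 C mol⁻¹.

78.8 %

Q = I·t = 32.40 × 93960 = 3044000 C; n(e⁻) = 3044000/96485 = 31.55 mol.
Theoretical n(Ca) = n(e⁻)/2 = 15.78 mol, i.e. m_theo = 15.78 × 40.08 = 632.3 g.
Efficiency = m_actual / m_theo = 498 / 632.3 = 78.8 %.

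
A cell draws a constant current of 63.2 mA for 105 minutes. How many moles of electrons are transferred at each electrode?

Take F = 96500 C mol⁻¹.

Q = I·t = 0.06320 A × 6300.0 s = 398.2 C.
n(e⁻) = Q/F = 398.2 / 96500 = 0.00413 mol.

0.00413 mol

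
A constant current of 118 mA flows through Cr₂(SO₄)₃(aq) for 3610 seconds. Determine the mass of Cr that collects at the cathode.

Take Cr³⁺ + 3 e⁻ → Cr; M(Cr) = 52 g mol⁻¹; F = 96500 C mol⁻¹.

0.0765 g

Q = I·t = 0.1180 A × 3610.0 s = 426.0 C.
n(e⁻) = Q/F = 426.0 / 96500 = 0.004414 mol.
Cr³⁺ + 3 e⁻ → Cr, so n(Cr) = n(e⁻)/3 = 0.001471 mol.
m = n·M = 0.001471 × 52 = 0.0765 g.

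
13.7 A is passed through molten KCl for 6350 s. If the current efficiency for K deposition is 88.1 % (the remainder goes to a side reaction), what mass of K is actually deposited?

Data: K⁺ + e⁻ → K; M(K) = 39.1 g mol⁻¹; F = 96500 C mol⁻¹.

31.1 g

Q = I·t = 13.70 × 6350.0 = 87000 C.
n(e⁻) = 87000/96500 = 0.9015 mol; theoretically n(K) = 0.9015/1 = 0.9015 mol, m_theo = 35.25 g.
At 88.1 % efficiency, m_actual = 0.881 × 35.25 = 31.1 g.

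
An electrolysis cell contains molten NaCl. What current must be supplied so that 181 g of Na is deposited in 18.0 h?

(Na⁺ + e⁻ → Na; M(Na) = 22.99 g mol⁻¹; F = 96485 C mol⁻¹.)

n(Na) = 181 / 22.99 = 7.873 mol.
n(e⁻) = 1 × 7.873 = 7.873 mol.
Q = n(e⁻)·F = 7.873 × 96485 = 759600 C.
I = Q/t = 759600 / 64800 s = 11.7 A.

11.7 A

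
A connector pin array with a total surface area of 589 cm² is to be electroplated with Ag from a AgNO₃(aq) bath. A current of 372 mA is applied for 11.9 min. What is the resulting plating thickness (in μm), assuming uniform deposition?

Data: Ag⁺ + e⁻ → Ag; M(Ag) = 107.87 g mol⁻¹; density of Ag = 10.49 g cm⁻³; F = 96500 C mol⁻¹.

0.481 μm

Q = I·t = 0.3720 × 714.00 = 265.6 C; n(e⁻) = 0.002752 mol.
n(Ag) = n(e⁻)/1 = 0.002752 mol, so m = 0.002752 × 107.87 = 0.2969 g.
Volume = m/ρ = 0.2969 / 10.49 = 0.02830 cm³.
Thickness = V/A = 0.02830 / 589 = 4.81 × 10⁻⁵ cm = 0.481 μm.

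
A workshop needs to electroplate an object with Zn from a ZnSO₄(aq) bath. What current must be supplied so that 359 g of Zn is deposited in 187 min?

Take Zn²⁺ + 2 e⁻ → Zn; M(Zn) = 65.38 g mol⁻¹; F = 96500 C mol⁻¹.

n(Zn) = 359 / 65.38 = 5.491 mol.
n(e⁻) = 2 × 5.491 = 10.98 mol.
Q = n(e⁻)·F = 10.98 × 96500 = 1060000 C.
I = Q/t = 1060000 / 11220 s = 94.5 A.

94.5 A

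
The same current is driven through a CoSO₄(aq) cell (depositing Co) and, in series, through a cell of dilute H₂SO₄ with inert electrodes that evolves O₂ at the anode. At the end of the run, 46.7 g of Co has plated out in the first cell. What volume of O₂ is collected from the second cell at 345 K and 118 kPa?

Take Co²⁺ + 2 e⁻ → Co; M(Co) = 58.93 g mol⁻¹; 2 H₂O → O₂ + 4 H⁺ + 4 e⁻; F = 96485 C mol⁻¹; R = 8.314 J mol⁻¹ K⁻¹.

n(Co) = 46.7 / 58.93 = 0.7925 mol, so n(e⁻) = 2 × 0.7925 = 1.585 mol.
The cells are in series, so the same 1.585 mol of electrons passes through the second cell.
2 H₂O → O₂ + 4 H⁺ + 4 e⁻ — 4 mol e⁻ per mol O₂, so n(O₂) = 1.585/4 = 0.3962 mol.
V = nRT/P = (0.3962 × 8.314 × 345) / (118 × 10³) = 0.00963 m³ = 9.63 L.

9.63 L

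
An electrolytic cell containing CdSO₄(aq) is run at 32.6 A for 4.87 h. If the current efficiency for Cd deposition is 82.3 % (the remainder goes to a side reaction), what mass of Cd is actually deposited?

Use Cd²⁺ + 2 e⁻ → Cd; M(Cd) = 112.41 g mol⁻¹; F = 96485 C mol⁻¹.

Q = I·t = 32.60 × 17532 = 571500 C.
n(e⁻) = 571500/96485 = 5.924 mol; theoretically n(Cd) = 5.924/2 = 2.962 mol, m_theo = 332.9 g.
At 82.3 % efficiency, m_actual = 0.823 × 332.9 = 274 g.

274 g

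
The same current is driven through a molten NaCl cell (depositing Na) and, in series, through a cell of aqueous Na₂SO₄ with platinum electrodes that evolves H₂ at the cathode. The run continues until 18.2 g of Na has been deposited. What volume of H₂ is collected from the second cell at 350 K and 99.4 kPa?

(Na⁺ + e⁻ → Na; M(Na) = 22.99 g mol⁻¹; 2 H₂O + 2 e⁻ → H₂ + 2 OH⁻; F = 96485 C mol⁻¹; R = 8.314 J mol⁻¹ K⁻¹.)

n(Na) = 18.2 / 22.99 = 0.7916 mol, so n(e⁻) = 1 × 0.7916 = 0.7916 mol.
The cells are in series, so the same 0.7916 mol of electrons passes through the second cell.
2 H₂O + 2 e⁻ → H₂ + 2 OH⁻ — 2 mol e⁻ per mol H₂, so n(H₂) = 0.7916/2 = 0.3958 mol.
V = nRT/P = (0.3958 × 8.314 × 350) / (99.4 × 10³) = 0.0116 m³ = 11.6 L.

11.6 L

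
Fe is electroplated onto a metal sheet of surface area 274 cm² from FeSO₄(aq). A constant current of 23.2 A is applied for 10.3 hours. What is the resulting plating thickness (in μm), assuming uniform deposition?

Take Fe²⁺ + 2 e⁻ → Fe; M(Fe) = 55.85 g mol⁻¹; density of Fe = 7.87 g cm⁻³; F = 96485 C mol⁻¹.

Q = I·t = 23.20 × 37080 = 860300 C; n(e⁻) = 8.916 mol.
n(Fe) = n(e⁻)/2 = 4.458 mol, so m = 4.458 × 55.85 = 249.0 g.
Volume = m/ρ = 249.0 / 7.87 = 31.64 cm³.
Thickness = V/A = 31.64 / 274 = 0.115 cm = 1150 μm.

1150 μm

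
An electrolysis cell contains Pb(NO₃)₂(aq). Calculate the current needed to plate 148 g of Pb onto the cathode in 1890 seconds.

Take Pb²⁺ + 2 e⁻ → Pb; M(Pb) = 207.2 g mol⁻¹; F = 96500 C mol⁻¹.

n(Pb) = 148 / 207.2 = 0.7143 mol.
n(e⁻) = 2 × 0.7143 = 1.429 mol.
Q = n(e⁻)·F = 1.429 × 96500 = 137900 C.
I = Q/t = 137900 / 1890.0 s = 72.9 A.

72.9 A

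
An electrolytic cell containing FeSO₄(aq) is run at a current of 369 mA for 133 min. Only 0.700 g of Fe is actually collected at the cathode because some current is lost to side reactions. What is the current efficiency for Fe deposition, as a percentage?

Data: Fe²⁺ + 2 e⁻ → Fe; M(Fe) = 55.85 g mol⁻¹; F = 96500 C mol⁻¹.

82.1 %

Q = I·t = 0.3690 × 7980.0 = 2945 C; n(e⁻) = 2945/96500 = 0.03051 mol.
Theoretical n(Fe) = n(e⁻)/2 = 0.01526 mol, i.e. m_theo = 0.01526 × 55.85 = 0.8521 g.
Efficiency = m_actual / m_theo = 0.700 / 0.8521 = 82.1 %.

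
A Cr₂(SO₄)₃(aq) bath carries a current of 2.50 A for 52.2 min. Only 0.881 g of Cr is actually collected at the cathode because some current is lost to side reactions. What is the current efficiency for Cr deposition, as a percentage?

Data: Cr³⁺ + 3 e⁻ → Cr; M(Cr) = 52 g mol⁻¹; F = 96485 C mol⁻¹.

Q = I·t = 2.500 × 3132.0 = 7830 C; n(e⁻) = 7830/96485 = 0.08115 mol.
Theoretical n(Cr) = n(e⁻)/3 = 0.02705 mol, i.e. m_theo = 0.02705 × 52 = 1.407 g.
Efficiency = m_actual / m_theo = 0.881 / 1.407 = 62.6 %.

62.6 %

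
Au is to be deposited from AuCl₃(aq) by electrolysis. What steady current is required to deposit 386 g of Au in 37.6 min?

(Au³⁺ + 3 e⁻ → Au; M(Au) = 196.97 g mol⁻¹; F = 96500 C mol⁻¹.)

251 A

n(Au) = 386 / 196.97 = 1.960 mol.
n(e⁻) = 3 × 1.960 = 5.879 mol.
Q = n(e⁻)·F = 5.879 × 96500 = 567300 C.
I = Q/t = 567300 / 2256.0 s = 251 A.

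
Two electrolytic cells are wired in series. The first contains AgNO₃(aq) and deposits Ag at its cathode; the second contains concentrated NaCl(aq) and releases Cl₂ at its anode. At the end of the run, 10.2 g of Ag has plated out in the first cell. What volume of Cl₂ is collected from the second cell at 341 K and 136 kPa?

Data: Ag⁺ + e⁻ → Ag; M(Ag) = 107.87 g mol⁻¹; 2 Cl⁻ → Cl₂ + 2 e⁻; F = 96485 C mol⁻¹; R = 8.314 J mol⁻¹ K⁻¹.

n(Ag) = 10.2 / 107.87 = 0.09456 mol, so n(e⁻) = 1 × 0.09456 = 0.09456 mol.
The cells are in series, so the same 0.09456 mol of electrons passes through the second cell.
2 Cl⁻ → Cl₂ + 2 e⁻ — 2 mol e⁻ per mol Cl₂, so n(Cl₂) = 0.09456/2 = 0.04728 mol.
V = nRT/P = (0.04728 × 8.314 × 341) / (136 × 10³) = 9.86 × 10⁻⁴ m³ = 0.986 L.

0.986 L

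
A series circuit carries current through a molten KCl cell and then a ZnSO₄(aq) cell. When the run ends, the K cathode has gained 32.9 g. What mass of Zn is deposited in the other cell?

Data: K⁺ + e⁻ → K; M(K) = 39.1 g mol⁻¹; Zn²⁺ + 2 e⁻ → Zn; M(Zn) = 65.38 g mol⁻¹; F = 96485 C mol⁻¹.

27.5 g

n(K) = 32.9 / 39.1 = 0.8414 mol.
Since K⁺ + e⁻ → K, n(e⁻) passed = 1 × 0.8414 = 0.8414 mol.
Cells in series carry the same charge, so the same 0.8414 mol of electrons passes through cell 2.
Zn²⁺ + 2 e⁻ → Zn, so n(Zn) = 0.8414 / 2 = 0.4207 mol.
m(Zn) = 0.4207 × 65.38 = 27.5 g.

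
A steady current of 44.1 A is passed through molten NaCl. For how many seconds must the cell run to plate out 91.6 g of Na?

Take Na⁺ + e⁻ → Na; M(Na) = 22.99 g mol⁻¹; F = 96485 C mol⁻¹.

n(Na) = m/M = 91.6 / 22.99 = 3.984 mol.
Each Na atom requires 1 electron, so n(e⁻) = 1 × 3.984 = 3.984 mol.
Q = n(e⁻)·F = 3.984 × 96485 = 384400 C.
t = Q/I = 384400 / 44.10 A = 8717 s.

8720 s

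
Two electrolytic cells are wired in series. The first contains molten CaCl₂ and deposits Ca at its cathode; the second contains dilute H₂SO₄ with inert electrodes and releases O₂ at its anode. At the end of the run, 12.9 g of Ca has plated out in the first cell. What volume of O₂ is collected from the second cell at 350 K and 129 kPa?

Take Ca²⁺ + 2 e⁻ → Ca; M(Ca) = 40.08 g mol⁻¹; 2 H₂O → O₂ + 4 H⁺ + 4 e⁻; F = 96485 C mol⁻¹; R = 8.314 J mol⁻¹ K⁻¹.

3.63 L

n(Ca) = 12.9 / 40.08 = 0.3219 mol, so n(e⁻) = 2 × 0.3219 = 0.6437 mol.
The cells are in series, so the same 0.6437 mol of electrons passes through the second cell.
2 H₂O → O₂ + 4 H⁺ + 4 e⁻ — 4 mol e⁻ per mol O₂, so n(O₂) = 0.6437/4 = 0.1609 mol.
V = nRT/P = (0.1609 × 8.314 × 350) / (129 × 10³) = 0.00363 m³ = 3.63 L.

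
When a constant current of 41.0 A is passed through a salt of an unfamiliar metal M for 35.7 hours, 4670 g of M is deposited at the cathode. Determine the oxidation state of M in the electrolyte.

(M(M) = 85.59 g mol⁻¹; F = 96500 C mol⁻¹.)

Q = I·t = 41.00 A × 128520 s = 5269000 C, so n(e⁻) = 5269000/96500 = 54.60 mol.
n(M) deposited = 4670 / 85.59 = 54.56 mol.
Electrons per atom = n(e⁻)/n(M) = 54.60 / 54.56 = 1.00 ≈ 1, so the ion is M⁺.

+1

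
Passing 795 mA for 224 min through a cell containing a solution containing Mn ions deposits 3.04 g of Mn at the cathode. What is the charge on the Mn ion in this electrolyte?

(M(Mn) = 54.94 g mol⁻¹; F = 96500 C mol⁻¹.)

Q = I·t = 0.7950 A × 13440 s = 10680 C, so n(e⁻) = 10680/96500 = 0.1107 mol.
n(Mn) deposited = 3.04 / 54.94 = 0.05533 mol.
Electrons per atom = n(e⁻)/n(Mn) = 0.1107 / 0.05533 = 2.00 ≈ 2, so the ion is Mn²⁺.

+2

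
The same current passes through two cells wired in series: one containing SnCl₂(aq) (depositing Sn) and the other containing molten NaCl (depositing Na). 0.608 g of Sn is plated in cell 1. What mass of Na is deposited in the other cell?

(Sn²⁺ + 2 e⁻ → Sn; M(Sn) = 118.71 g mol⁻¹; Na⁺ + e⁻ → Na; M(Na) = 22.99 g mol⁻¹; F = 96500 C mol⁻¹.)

0.235 g

n(Sn) = 0.608 / 118.71 = 0.005122 mol.
Since Sn²⁺ + 2 e⁻ → Sn, n(e⁻) passed = 2 × 0.005122 = 0.01024 mol.
Cells in series carry the same charge, so the same 0.01024 mol of electrons passes through cell 2.
Na⁺ + e⁻ → Na, so n(Na) = 0.01024 / 1 = 0.01024 mol.
m(Na) = 0.01024 × 22.99 = 0.235 g.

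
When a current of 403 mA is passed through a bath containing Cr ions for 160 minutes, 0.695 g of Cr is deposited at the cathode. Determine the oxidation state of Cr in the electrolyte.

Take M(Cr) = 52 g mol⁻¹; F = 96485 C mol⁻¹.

+3

Q = I·t = 0.4030 A × 9600.0 s = 3869 C, so n(e⁻) = 3869/96485 = 0.04010 mol.
n(Cr) deposited = 0.695 / 52 = 0.01337 mol.
Electrons per atom = n(e⁻)/n(Cr) = 0.04010 / 0.01337 = 3.00 ≈ 3, so the ion is Cr³⁺.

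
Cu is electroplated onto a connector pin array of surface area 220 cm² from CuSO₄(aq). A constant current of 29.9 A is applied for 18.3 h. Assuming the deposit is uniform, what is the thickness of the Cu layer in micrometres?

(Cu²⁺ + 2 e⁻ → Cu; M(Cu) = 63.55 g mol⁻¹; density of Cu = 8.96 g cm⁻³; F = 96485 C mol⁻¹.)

Q = I·t = 29.90 × 65880 = 1970000 C; n(e⁻) = 20.42 mol.
n(Cu) = n(e⁻)/2 = 10.21 mol, so m = 10.21 × 63.55 = 648.7 g.
Volume = m/ρ = 648.7 / 8.96 = 72.40 cm³.
Thickness = V/A = 72.40 / 220 = 0.329 cm = 3290 μm.

3290 μm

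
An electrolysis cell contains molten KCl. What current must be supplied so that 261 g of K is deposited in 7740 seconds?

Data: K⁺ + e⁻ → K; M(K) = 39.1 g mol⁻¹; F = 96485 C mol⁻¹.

n(K) = 261 / 39.1 = 6.675 mol.
n(e⁻) = 1 × 6.675 = 6.675 mol.
Q = n(e⁻)·F = 6.675 × 96485 = 644100 C.
I = Q/t = 644100 / 7740.0 s = 83.2 A.

83.2 A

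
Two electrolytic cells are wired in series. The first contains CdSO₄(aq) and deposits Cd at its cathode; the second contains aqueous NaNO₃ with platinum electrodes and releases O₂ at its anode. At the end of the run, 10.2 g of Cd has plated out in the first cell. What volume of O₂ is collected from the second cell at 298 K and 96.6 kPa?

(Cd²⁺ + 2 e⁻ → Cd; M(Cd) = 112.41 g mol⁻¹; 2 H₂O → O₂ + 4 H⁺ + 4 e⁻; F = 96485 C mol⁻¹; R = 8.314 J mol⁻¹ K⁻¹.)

n(Cd) = 10.2 / 112.41 = 0.09074 mol, so n(e⁻) = 2 × 0.09074 = 0.1815 mol.
The cells are in series, so the same 0.1815 mol of electrons passes through the second cell.
2 H₂O → O₂ + 4 H⁺ + 4 e⁻ — 4 mol e⁻ per mol O₂, so n(O₂) = 0.1815/4 = 0.04537 mol.
V = nRT/P = (0.04537 × 8.314 × 298) / (96.6 × 10³) = 0.00116 m³ = 1.16 L.

1.16 L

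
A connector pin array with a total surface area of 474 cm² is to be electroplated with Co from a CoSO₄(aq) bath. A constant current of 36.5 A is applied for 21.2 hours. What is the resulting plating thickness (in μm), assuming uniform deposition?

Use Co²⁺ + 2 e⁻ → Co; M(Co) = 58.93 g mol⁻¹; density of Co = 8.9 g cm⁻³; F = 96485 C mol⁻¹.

2020 μm

Q = I·t = 36.50 × 76320 = 2786000 C; n(e⁻) = 28.87 mol.
n(Co) = n(e⁻)/2 = 14.44 mol, so m = 14.44 × 58.93 = 850.7 g.
Volume = m/ρ = 850.7 / 8.9 = 95.58 cm³.
Thickness = V/A = 95.58 / 474 = 0.202 cm = 2020 μm.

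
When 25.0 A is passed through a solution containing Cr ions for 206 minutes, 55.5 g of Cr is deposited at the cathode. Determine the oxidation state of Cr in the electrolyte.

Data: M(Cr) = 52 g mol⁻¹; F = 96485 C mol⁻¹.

Q = I·t = 25.00 A × 12360 s = 309000 C, so n(e⁻) = 309000/96485 = 3.203 mol.
n(Cr) deposited = 55.5 / 52 = 1.067 mol.
Electrons per atom = n(e⁻)/n(Cr) = 3.203 / 1.067 = 3.00 ≈ 3, so the ion is Cr³⁺.

+3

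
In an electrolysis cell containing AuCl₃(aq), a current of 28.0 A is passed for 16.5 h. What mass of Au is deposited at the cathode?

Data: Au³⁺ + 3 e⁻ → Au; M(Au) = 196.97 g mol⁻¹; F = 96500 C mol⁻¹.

Q = I·t = 28.00 A × 59400 s = 1663000 C.
n(e⁻) = Q/F = 1663000 / 96500 = 17.24 mol.
Au³⁺ + 3 e⁻ → Au, so n(Au) = n(e⁻)/3 = 5.745 mol.
m = n·M = 5.745 × 196.97 = 1130 g.

1130 g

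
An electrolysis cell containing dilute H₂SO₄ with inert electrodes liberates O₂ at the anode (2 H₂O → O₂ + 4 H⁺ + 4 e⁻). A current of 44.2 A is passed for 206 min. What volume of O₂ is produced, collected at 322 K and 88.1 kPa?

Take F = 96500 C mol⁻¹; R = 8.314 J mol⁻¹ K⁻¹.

43.0 L

Q = I·t = 44.20 A × 12360 s = 546300 C.
n(e⁻) = Q/F = 546300 / 96500 = 5.661 mol.
4 electrons are transferred per O₂ molecule, so n(O₂) = 5.661 / 4 = 1.415 mol.
V = nRT/P = (1.415 × 8.314 × 322) / (88.1 × 10³ Pa) = 0.0430 m³ = 43.0 L.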